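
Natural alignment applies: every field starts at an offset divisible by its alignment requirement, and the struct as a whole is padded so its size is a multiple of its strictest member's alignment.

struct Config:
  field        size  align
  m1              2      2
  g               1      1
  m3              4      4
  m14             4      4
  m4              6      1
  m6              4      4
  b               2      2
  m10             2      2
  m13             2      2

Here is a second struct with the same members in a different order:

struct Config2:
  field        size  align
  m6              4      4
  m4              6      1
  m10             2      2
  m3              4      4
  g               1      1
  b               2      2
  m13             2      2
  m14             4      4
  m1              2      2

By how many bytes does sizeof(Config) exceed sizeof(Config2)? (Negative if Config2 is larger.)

m1 at 0 (size 2, align 2) → ends 2
g at 2 (size 1, align 1) → ends 3
pad 1 to align 4 for m3
m3 at 4 (size 4, align 4) → ends 8
m14 at 8 (size 4, align 4) → ends 12
m4 at 12 (size 6, align 1) → ends 18
pad 2 to align 4 for m6
m6 at 20 (size 4, align 4) → ends 24
b at 24 (size 2, align 2) → ends 26
m10 at 26 (size 2, align 2) → ends 28
m13 at 28 (size 2, align 2) → ends 30
tail pad 2 to reach multiple of 4
total 32 bytes, alignment 4
— Config2 —
m6 at 0 (size 4, align 4) → ends 4
m4 at 4 (size 6, align 1) → ends 10
m10 at 10 (size 2, align 2) → ends 12
m3 at 12 (size 4, align 4) → ends 16
g at 16 (size 1, align 1) → ends 17
pad 1 to align 2 for b
b at 18 (size 2, align 2) → ends 20
m13 at 20 (size 2, align 2) → ends 22
pad 2 to align 4 for m14
m14 at 24 (size 4, align 4) → ends 28
m1 at 28 (size 2, align 2) → ends 30
tail pad 2 to reach multiple of 4
total 32 bytes, alignment 4
32 − 32 = 0

0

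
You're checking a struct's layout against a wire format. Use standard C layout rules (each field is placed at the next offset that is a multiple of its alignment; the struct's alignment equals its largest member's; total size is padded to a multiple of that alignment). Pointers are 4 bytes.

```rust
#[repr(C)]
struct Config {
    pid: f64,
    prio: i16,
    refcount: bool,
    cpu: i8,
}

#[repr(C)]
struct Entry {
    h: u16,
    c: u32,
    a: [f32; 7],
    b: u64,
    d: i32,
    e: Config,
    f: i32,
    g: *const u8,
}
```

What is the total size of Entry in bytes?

80 bytes

Config: 0..8  pid  (8B, 8-aligned); 8..10  prio  (2B, 2-aligned); 10..11  refcount  (1B, 1-aligned); 11..12  cpu  (1B, 1-aligned); 12..16  -- tail padding (4B); sizeof = 16, alignof = 8
0..2  h  (2B, 2-aligned)
2..4  -- padding (2B)
4..8  c  (4B, 4-aligned)
8..36  a  (28B, 4-aligned)
36..40  -- padding (4B)
40..48  b  (8B, 8-aligned)
48..52  d  (4B, 4-aligned)
52..56  -- padding (4B)
56..72  e  (16B, 8-aligned)
72..76  f  (4B, 4-aligned)
76..80  g  (4B, 4-aligned)
sizeof = 80, alignof = 8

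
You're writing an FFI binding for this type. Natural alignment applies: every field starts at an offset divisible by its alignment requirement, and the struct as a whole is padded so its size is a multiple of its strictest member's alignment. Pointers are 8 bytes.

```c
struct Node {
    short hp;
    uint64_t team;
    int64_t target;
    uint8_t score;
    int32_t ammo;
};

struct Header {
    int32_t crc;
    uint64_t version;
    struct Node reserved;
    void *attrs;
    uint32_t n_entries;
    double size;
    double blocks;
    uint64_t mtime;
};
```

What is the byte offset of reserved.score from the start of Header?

40

Node: 0..2  hp  (2B, 2-aligned); 2..8  -- padding (6B); 8..16  team  (8B, 8-aligned); 16..24  target  (8B, 8-aligned); 24..25  score  (1B, 1-aligned); 25..28  -- padding (3B); 28..32  ammo  (4B, 4-aligned); sizeof = 32, alignof = 8
0..4  crc  (4B, 4-aligned)
4..8  -- padding (4B)
8..16  version  (8B, 8-aligned)
16..48  reserved  (32B, 8-aligned)
within Node: score at 24
16 + 24 = 40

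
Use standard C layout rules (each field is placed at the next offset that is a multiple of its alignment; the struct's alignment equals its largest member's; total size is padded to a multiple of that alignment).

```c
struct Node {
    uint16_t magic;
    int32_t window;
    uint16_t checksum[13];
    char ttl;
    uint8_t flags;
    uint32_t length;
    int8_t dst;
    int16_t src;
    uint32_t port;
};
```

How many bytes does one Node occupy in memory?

@0: magic [2B, align 2] → 2
+2 pad (align 4)
@4: window [4B, align 4] → 8
@8: checksum [26B, align 2] → 34
@34: ttl [1B, align 1] → 35
@35: flags [1B, align 1] → 36
@36: length [4B, align 4] → 40
@40: dst [1B, align 1] → 41
+1 pad (align 2)
@42: src [2B, align 2] → 44
@44: port [4B, align 4] → 48
size 48, align 4

48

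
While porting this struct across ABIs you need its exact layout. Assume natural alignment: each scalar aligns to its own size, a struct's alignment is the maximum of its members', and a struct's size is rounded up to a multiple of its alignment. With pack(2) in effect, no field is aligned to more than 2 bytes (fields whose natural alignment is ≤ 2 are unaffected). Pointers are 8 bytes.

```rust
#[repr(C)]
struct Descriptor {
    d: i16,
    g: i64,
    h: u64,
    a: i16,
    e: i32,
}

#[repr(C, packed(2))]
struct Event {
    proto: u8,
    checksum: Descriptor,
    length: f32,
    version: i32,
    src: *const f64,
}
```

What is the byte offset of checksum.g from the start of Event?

10

Descriptor: 0..2  d  (2B, 2-aligned); 2..8  -- padding (6B); 8..16  g  (8B, 8-aligned); 16..24  h  (8B, 8-aligned); 24..26  a  (2B, 2-aligned); 26..28  -- padding (2B); 28..32  e  (4B, 4-aligned); sizeof = 32, alignof = 8
0..1  proto  (1B, 1-aligned)
1..2  -- padding (1B)
2..34  checksum  (32B, 2-aligned)
within Descriptor: g at 8
2 + 8 = 10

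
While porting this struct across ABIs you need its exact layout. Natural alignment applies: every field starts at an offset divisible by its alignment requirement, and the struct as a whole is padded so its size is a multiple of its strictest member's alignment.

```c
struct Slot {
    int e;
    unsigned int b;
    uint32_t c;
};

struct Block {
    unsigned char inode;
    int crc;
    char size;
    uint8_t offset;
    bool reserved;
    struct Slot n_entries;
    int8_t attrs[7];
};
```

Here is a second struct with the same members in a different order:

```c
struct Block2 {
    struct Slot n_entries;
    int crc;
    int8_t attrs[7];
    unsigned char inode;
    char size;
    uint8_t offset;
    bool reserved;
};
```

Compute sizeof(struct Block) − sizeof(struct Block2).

Slot: @0: e [4B, align 4] → 4; @4: b [4B, align 4] → 8; @8: c [4B, align 4] → 12; size 12, align 4
@0: inode [1B, align 1] → 1
+3 pad (align 4)
@4: crc [4B, align 4] → 8
@8: size [1B, align 1] → 9
@9: offset [1B, align 1] → 10
@10: reserved [1B, align 1] → 11
+1 pad (align 4)
@12: n_entries [12B, align 4] → 24
@24: attrs [7B, align 1] → 31
+1 tail pad (align 4)
size 32, align 4
— Block2 —
@0: n_entries [12B, align 4] → 12
@12: crc [4B, align 4] → 16
@16: attrs [7B, align 1] → 23
@23: inode [1B, align 1] → 24
@24: size [1B, align 1] → 25
@25: offset [1B, align 1] → 26
@26: reserved [1B, align 1] → 27
+1 tail pad (align 4)
size 28, align 4
32 − 28 = 4

4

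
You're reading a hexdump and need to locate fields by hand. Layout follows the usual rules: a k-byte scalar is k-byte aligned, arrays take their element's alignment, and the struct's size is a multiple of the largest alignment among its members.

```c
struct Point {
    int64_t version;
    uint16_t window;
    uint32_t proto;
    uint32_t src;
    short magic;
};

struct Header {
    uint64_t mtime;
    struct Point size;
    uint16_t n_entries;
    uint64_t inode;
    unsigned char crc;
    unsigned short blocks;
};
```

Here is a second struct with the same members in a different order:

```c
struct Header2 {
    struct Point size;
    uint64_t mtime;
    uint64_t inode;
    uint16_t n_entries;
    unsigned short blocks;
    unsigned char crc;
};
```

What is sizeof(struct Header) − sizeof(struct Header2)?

8

Point: @0: version [8B, align 8] → 8; @8: window [2B, align 2] → 10; +2 pad (align 4); @12: proto [4B, align 4] → 16; @16: src [4B, align 4] → 20; @20: magic [2B, align 2] → 22; +2 tail pad (align 8); size 24, align 8
@0: mtime [8B, align 8] → 8
@8: size [24B, align 8] → 32
@32: n_entries [2B, align 2] → 34
+6 pad (align 8)
@40: inode [8B, align 8] → 48
@48: crc [1B, align 1] → 49
+1 pad (align 2)
@50: blocks [2B, align 2] → 52
+4 tail pad (align 8)
size 56, align 8
— Header2 —
@0: size [24B, align 8] → 24
@24: mtime [8B, align 8] → 32
@32: inode [8B, align 8] → 40
@40: n_entries [2B, align 2] → 42
@42: blocks [2B, align 2] → 44
@44: crc [1B, align 1] → 45
+3 tail pad (align 8)
size 48, align 8
56 − 48 = 8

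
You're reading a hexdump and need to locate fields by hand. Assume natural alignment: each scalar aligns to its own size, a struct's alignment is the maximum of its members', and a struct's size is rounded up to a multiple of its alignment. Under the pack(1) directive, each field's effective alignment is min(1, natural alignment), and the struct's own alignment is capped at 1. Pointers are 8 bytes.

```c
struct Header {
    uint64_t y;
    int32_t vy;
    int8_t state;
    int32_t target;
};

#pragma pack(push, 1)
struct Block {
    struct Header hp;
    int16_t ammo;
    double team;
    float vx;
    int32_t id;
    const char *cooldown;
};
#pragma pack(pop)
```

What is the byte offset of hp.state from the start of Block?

12

Header: 0..8  y  (8B, 8-aligned); 8..12  vy  (4B, 4-aligned); 12..13  state  (1B, 1-aligned); 13..16  -- padding (3B); 16..20  target  (4B, 4-aligned); 20..24  -- tail padding (4B); sizeof = 24, alignof = 8
0..24  hp  (24B, 1-aligned)
within Header: state at 12
0 + 12 = 12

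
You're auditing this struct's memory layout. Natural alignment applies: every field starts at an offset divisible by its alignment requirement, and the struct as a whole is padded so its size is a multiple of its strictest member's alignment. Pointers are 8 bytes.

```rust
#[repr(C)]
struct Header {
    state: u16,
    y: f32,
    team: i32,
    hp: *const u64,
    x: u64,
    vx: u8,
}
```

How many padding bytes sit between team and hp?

@0: state [2B, align 2] → 2
+2 pad (align 4)
@4: y [4B, align 4] → 8
@8: team [4B, align 4] → 12
+4 pad (align 8)
@16: hp [8B, align 8] → 24

4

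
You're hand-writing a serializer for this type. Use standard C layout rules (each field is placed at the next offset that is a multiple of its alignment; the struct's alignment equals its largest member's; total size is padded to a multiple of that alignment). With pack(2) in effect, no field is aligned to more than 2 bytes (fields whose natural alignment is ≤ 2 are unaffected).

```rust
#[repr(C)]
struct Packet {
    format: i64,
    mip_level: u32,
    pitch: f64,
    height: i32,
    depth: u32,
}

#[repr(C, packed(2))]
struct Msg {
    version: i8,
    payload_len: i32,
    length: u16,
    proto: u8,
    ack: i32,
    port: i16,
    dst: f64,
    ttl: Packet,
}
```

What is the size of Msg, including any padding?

56

Packet: format at 0 (size 8, align 8) → ends 8; mip_level at 8 (size 4, align 4) → ends 12; pad 4 to align 8 for pitch; pitch at 16 (size 8, align 8) → ends 24; height at 24 (size 4, align 4) → ends 28; depth at 28 (size 4, align 4) → ends 32; total 32 bytes, alignment 8
version at 0 (size 1, align 1) → ends 1
pad 1 to align 2 for payload_len
payload_len at 2 (size 4, align 2) → ends 6
length at 6 (size 2, align 2) → ends 8
proto at 8 (size 1, align 1) → ends 9
pad 1 to align 2 for ack
ack at 10 (size 4, align 2) → ends 14
port at 14 (size 2, align 2) → ends 16
dst at 16 (size 8, align 2) → ends 24
ttl at 24 (size 32, align 2) → ends 56
total 56 bytes, alignment 2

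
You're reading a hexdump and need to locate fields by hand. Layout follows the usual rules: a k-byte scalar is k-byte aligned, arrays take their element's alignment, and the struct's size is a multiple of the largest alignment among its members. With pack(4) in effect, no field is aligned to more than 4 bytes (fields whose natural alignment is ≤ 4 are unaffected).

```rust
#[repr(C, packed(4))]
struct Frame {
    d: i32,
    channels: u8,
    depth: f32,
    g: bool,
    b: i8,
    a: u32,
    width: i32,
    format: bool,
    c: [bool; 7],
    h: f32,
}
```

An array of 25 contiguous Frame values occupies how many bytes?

900

@0: d [4B, align 4] → 4
@4: channels [1B, align 1] → 5
+3 pad (align 4)
@8: depth [4B, align 4] → 12
@12: g [1B, align 1] → 13
@13: b [1B, align 1] → 14
+2 pad (align 4)
@16: a [4B, align 4] → 20
@20: width [4B, align 4] → 24
@24: format [1B, align 1] → 25
@25: c [7B, align 1] → 32
@32: h [4B, align 4] → 36
size 36, align 4
array of 25: 25 × 36 = 900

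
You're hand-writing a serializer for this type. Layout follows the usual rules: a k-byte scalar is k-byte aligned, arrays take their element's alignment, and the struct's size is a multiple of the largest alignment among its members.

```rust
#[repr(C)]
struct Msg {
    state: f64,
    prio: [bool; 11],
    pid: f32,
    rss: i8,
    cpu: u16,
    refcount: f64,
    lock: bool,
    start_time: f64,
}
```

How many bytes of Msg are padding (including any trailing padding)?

@0: state [8B, align 8] → 8
@8: prio [11B, align 1] → 19
+1 pad (align 4)
@20: pid [4B, align 4] → 24
@24: rss [1B, align 1] → 25
+1 pad (align 2)
@26: cpu [2B, align 2] → 28
+4 pad (align 8)
@32: refcount [8B, align 8] → 40
@40: lock [1B, align 1] → 41
+7 pad (align 8)
@48: start_time [8B, align 8] → 56
size 56, align 8
data bytes 43, size 56 → padding 13

13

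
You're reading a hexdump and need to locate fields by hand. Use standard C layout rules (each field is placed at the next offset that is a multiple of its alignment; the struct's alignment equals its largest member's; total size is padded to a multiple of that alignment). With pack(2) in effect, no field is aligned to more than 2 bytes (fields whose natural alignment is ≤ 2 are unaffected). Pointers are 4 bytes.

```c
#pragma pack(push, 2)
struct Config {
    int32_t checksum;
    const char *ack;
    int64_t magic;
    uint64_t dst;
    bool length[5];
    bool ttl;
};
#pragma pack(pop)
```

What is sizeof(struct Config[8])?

0..4  checksum  (4B, 2-aligned)
4..8  ack  (4B, 2-aligned)
8..16  magic  (8B, 2-aligned)
16..24  dst  (8B, 2-aligned)
24..29  length  (5B, 1-aligned)
29..30  ttl  (1B, 1-aligned)
sizeof = 30, alignof = 2
array of 8: 8 × 30 = 240

240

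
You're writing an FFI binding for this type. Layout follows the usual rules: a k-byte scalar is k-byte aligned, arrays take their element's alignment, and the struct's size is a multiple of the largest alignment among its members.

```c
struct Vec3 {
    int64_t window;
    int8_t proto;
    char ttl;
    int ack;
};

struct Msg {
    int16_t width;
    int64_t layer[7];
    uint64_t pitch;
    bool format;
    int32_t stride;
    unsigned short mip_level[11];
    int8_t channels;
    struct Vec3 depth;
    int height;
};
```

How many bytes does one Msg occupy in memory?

128 bytes

Vec3: window at 0 (size 8, align 8) → ends 8; proto at 8 (size 1, align 1) → ends 9; ttl at 9 (size 1, align 1) → ends 10; pad 2 to align 4 for ack; ack at 12 (size 4, align 4) → ends 16; total 16 bytes, alignment 8
width at 0 (size 2, align 2) → ends 2
pad 6 to align 8 for layer
layer at 8 (size 56, align 8) → ends 64
pitch at 64 (size 8, align 8) → ends 72
format at 72 (size 1, align 1) → ends 73
pad 3 to align 4 for stride
stride at 76 (size 4, align 4) → ends 80
mip_level at 80 (size 22, align 2) → ends 102
channels at 102 (size 1, align 1) → ends 103
pad 1 to align 8 for depth
depth at 104 (size 16, align 8) → ends 120
height at 120 (size 4, align 4) → ends 124
tail pad 4 to reach multiple of 8
total 128 bytes, alignment 8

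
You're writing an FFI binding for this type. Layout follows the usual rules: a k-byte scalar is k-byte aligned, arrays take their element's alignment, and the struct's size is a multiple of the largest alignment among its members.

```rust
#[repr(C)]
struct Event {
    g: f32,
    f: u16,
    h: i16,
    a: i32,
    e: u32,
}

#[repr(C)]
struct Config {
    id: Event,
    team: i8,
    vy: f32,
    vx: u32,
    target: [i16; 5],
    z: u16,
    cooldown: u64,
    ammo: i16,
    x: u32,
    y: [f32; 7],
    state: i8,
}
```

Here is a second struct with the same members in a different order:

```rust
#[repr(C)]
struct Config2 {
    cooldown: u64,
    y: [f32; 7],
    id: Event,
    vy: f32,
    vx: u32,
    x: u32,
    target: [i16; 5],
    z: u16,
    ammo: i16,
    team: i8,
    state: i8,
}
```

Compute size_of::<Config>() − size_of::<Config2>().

8

Event: @0: g [4B, align 4] → 4; @4: f [2B, align 2] → 6; @6: h [2B, align 2] → 8; @8: a [4B, align 4] → 12; @12: e [4B, align 4] → 16; size 16, align 4
@0: id [16B, align 4] → 16
@16: team [1B, align 1] → 17
+3 pad (align 4)
@20: vy [4B, align 4] → 24
@24: vx [4B, align 4] → 28
@28: target [10B, align 2] → 38
@38: z [2B, align 2] → 40
@40: cooldown [8B, align 8] → 48
@48: ammo [2B, align 2] → 50
+2 pad (align 4)
@52: x [4B, align 4] → 56
@56: y [28B, align 4] → 84
@84: state [1B, align 1] → 85
+3 tail pad (align 8)
size 88, align 8
— Config2 —
@0: cooldown [8B, align 8] → 8
@8: y [28B, align 4] → 36
@36: id [16B, align 4] → 52
@52: vy [4B, align 4] → 56
@56: vx [4B, align 4] → 60
@60: x [4B, align 4] → 64
@64: target [10B, align 2] → 74
@74: z [2B, align 2] → 76
@76: ammo [2B, align 2] → 78
@78: team [1B, align 1] → 79
@79: state [1B, align 1] → 80
size 80, align 8
88 − 80 = 8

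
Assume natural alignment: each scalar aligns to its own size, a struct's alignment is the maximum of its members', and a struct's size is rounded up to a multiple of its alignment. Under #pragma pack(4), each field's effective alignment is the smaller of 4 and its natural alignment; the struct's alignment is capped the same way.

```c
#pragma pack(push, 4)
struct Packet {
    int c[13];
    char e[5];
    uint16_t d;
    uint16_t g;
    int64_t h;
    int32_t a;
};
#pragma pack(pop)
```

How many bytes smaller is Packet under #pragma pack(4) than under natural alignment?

4

natural layout:
  @0: c [52B, align 4] → 52
  @52: e [5B, align 1] → 57
  +1 pad (align 2)
  @58: d [2B, align 2] → 60
  @60: g [2B, align 2] → 62
  +2 pad (align 8)
  @64: h [8B, align 8] → 72
  @72: a [4B, align 4] → 76
  +4 tail pad (align 8)
  size 80, align 8
packed(4) layout:
  @0: c [52B, align 4] → 52
  @52: e [5B, align 1] → 57
  +1 pad (align 2)
  @58: d [2B, align 2] → 60
  @60: g [2B, align 2] → 62
  +2 pad (align 4)
  @64: h [8B, align 4] → 72
  @72: a [4B, align 4] → 76
  size 76, align 4
80 − 76 = 4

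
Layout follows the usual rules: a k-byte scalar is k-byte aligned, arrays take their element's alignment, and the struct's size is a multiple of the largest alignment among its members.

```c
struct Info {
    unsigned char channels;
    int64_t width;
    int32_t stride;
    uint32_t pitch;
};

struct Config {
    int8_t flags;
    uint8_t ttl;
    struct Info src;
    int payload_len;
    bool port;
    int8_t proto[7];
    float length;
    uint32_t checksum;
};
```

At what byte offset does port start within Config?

36

Info: 0..1  channels  (1B, 1-aligned); 1..8  -- padding (7B); 8..16  width  (8B, 8-aligned); 16..20  stride  (4B, 4-aligned); 20..24  pitch  (4B, 4-aligned); sizeof = 24, alignof = 8
0..1  flags  (1B, 1-aligned)
1..2  ttl  (1B, 1-aligned)
2..8  -- padding (6B)
8..32  src  (24B, 8-aligned)
32..36  payload_len  (4B, 4-aligned)
36..37  port  (1B, 1-aligned)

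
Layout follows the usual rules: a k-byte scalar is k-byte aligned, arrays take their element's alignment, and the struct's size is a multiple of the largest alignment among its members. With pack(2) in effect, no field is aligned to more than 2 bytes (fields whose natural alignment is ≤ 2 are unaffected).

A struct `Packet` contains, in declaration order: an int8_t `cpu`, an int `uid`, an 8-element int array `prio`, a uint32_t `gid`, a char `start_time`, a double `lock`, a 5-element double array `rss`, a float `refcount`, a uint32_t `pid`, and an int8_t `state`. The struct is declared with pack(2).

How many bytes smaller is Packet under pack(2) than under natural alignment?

natural layout:
  cpu at 0 (size 1, align 1) → ends 1
  pad 3 to align 4 for uid
  uid at 4 (size 4, align 4) → ends 8
  prio at 8 (size 32, align 4) → ends 40
  gid at 40 (size 4, align 4) → ends 44
  start_time at 44 (size 1, align 1) → ends 45
  pad 3 to align 8 for lock
  lock at 48 (size 8, align 8) → ends 56
  rss at 56 (size 40, align 8) → ends 96
  refcount at 96 (size 4, align 4) → ends 100
  pid at 100 (size 4, align 4) → ends 104
  state at 104 (size 1, align 1) → ends 105
  tail pad 7 to reach multiple of 8
  total 112 bytes, alignment 8
packed(2) layout:
  cpu at 0 (size 1, align 1) → ends 1
  pad 1 to align 2 for uid
  uid at 2 (size 4, align 2) → ends 6
  prio at 6 (size 32, align 2) → ends 38
  gid at 38 (size 4, align 2) → ends 42
  start_time at 42 (size 1, align 1) → ends 43
  pad 1 to align 2 for lock
  lock at 44 (size 8, align 2) → ends 52
  rss at 52 (size 40, align 2) → ends 92
  refcount at 92 (size 4, align 2) → ends 96
  pid at 96 (size 4, align 2) → ends 100
  state at 100 (size 1, align 1) → ends 101
  tail pad 1 to reach multiple of 2
  total 102 bytes, alignment 2
112 − 102 = 10

10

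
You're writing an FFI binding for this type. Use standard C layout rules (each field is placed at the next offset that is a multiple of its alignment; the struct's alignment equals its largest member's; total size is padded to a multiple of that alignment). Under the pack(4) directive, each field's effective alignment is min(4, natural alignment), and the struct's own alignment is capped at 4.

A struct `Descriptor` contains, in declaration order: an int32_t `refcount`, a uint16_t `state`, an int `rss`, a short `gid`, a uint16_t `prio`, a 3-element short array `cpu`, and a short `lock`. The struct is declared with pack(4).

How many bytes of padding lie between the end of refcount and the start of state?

0..4  refcount  (4B, 4-aligned)
4..6  state  (2B, 2-aligned)

0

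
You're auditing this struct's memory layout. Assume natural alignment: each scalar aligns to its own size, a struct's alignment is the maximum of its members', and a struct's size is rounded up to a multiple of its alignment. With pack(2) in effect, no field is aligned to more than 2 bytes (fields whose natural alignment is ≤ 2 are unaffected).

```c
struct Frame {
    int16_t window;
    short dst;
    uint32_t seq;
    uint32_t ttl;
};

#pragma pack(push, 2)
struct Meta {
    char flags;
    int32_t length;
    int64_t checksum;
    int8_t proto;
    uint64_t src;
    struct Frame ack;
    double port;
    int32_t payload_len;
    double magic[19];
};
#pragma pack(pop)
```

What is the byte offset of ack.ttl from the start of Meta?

32

Frame: window at 0 (size 2, align 2) → ends 2; dst at 2 (size 2, align 2) → ends 4; seq at 4 (size 4, align 4) → ends 8; ttl at 8 (size 4, align 4) → ends 12; total 12 bytes, alignment 4
flags at 0 (size 1, align 1) → ends 1
pad 1 to align 2 for length
length at 2 (size 4, align 2) → ends 6
checksum at 6 (size 8, align 2) → ends 14
proto at 14 (size 1, align 1) → ends 15
pad 1 to align 2 for src
src at 16 (size 8, align 2) → ends 24
ack at 24 (size 12, align 2) → ends 36
within Frame: ttl at 8
24 + 8 = 32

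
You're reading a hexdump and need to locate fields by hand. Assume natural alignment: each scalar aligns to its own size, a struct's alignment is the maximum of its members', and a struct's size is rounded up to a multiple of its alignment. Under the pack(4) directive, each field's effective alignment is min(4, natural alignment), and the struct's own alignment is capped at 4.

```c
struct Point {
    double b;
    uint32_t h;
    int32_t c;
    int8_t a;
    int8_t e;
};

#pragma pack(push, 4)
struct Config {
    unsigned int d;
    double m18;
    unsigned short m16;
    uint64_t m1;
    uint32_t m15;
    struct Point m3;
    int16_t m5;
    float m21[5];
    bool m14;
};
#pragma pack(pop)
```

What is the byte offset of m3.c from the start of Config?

40

Point: 0..8  b  (8B, 8-aligned); 8..12  h  (4B, 4-aligned); 12..16  c  (4B, 4-aligned); 16..17  a  (1B, 1-aligned); 17..18  e  (1B, 1-aligned); 18..24  -- tail padding (6B); sizeof = 24, alignof = 8
0..4  d  (4B, 4-aligned)
4..12  m18  (8B, 4-aligned)
12..14  m16  (2B, 2-aligned)
14..16  -- padding (2B)
16..24  m1  (8B, 4-aligned)
24..28  m15  (4B, 4-aligned)
28..52  m3  (24B, 4-aligned)
within Point: c at 12
28 + 12 = 40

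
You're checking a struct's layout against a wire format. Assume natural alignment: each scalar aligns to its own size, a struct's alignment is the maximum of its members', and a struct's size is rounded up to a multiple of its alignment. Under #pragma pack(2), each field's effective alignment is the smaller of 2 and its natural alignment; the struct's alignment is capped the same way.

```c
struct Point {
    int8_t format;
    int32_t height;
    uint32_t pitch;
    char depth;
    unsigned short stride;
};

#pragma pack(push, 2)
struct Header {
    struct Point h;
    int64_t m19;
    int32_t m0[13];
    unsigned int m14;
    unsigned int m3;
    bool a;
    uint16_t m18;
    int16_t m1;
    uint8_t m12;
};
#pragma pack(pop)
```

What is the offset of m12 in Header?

Point: format at 0 (size 1, align 1) → ends 1; pad 3 to align 4 for height; height at 4 (size 4, align 4) → ends 8; pitch at 8 (size 4, align 4) → ends 12; depth at 12 (size 1, align 1) → ends 13; pad 1 to align 2 for stride; stride at 14 (size 2, align 2) → ends 16; total 16 bytes, alignment 4
h at 0 (size 16, align 2) → ends 16
m19 at 16 (size 8, align 2) → ends 24
m0 at 24 (size 52, align 2) → ends 76
m14 at 76 (size 4, align 2) → ends 80
m3 at 80 (size 4, align 2) → ends 84
a at 84 (size 1, align 1) → ends 85
pad 1 to align 2 for m18
m18 at 86 (size 2, align 2) → ends 88
m1 at 88 (size 2, align 2) → ends 90
m12 at 90 (size 1, align 1) → ends 91

90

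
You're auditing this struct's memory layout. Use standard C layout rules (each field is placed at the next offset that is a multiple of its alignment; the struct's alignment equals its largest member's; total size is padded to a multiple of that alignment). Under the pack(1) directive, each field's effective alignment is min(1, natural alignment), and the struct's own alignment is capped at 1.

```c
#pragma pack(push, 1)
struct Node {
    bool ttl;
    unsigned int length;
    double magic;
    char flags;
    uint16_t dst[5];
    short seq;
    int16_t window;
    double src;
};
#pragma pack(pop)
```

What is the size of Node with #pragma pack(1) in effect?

36

ttl at 0 (size 1, align 1) → ends 1
length at 1 (size 4, align 1) → ends 5
magic at 5 (size 8, align 1) → ends 13
flags at 13 (size 1, align 1) → ends 14
dst at 14 (size 10, align 1) → ends 24
seq at 24 (size 2, align 1) → ends 26
window at 26 (size 2, align 1) → ends 28
src at 28 (size 8, align 1) → ends 36
total 36 bytes, alignment 1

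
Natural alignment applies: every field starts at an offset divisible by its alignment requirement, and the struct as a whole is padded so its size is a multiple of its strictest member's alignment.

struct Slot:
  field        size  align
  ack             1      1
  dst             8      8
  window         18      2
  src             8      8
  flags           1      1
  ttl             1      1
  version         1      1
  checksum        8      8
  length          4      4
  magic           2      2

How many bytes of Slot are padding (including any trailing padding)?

20

@0: ack [1B, align 1] → 1
+7 pad (align 8)
@8: dst [8B, align 8] → 16
@16: window [18B, align 2] → 34
+6 pad (align 8)
@40: src [8B, align 8] → 48
@48: flags [1B, align 1] → 49
@49: ttl [1B, align 1] → 50
@50: version [1B, align 1] → 51
+5 pad (align 8)
@56: checksum [8B, align 8] → 64
@64: length [4B, align 4] → 68
@68: magic [2B, align 2] → 70
+2 tail pad (align 8)
size 72, align 8
data bytes 52, size 72 → padding 20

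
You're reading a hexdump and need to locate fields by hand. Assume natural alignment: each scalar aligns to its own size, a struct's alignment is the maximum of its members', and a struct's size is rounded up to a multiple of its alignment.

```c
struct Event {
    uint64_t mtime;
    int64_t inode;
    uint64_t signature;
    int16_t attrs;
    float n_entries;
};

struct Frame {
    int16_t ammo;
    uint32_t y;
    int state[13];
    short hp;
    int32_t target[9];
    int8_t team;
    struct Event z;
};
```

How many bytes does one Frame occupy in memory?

136

Event: 0..8  mtime  (8B, 8-aligned); 8..16  inode  (8B, 8-aligned); 16..24  signature  (8B, 8-aligned); 24..26  attrs  (2B, 2-aligned); 26..28  -- padding (2B); 28..32  n_entries  (4B, 4-aligned); sizeof = 32, alignof = 8
0..2  ammo  (2B, 2-aligned)
2..4  -- padding (2B)
4..8  y  (4B, 4-aligned)
8..60  state  (52B, 4-aligned)
60..62  hp  (2B, 2-aligned)
62..64  -- padding (2B)
64..100  target  (36B, 4-aligned)
100..101  team  (1B, 1-aligned)
101..104  -- padding (3B)
104..136  z  (32B, 8-aligned)
sizeof = 136, alignof = 8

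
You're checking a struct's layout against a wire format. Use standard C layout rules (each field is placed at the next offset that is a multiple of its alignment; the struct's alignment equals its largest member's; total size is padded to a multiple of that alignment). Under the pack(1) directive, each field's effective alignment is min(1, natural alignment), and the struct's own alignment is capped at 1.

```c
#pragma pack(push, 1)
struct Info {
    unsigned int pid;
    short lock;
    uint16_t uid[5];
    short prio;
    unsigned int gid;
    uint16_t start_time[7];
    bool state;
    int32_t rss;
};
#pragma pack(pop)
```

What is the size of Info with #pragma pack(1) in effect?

41

pid at 0 (size 4, align 1) → ends 4
lock at 4 (size 2, align 1) → ends 6
uid at 6 (size 10, align 1) → ends 16
prio at 16 (size 2, align 1) → ends 18
gid at 18 (size 4, align 1) → ends 22
start_time at 22 (size 14, align 1) → ends 36
state at 36 (size 1, align 1) → ends 37
rss at 37 (size 4, align 1) → ends 41
total 41 bytes, alignment 1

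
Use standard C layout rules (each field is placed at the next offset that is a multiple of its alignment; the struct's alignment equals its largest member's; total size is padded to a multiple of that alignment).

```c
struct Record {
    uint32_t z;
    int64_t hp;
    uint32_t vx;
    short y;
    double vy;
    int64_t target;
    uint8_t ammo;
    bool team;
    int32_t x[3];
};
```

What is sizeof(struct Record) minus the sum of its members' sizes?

8

z at 0 (size 4, align 4) → ends 4
pad 4 to align 8 for hp
hp at 8 (size 8, align 8) → ends 16
vx at 16 (size 4, align 4) → ends 20
y at 20 (size 2, align 2) → ends 22
pad 2 to align 8 for vy
vy at 24 (size 8, align 8) → ends 32
target at 32 (size 8, align 8) → ends 40
ammo at 40 (size 1, align 1) → ends 41
team at 41 (size 1, align 1) → ends 42
pad 2 to align 4 for x
x at 44 (size 12, align 4) → ends 56
total 56 bytes, alignment 8
data bytes 48, size 56 → padding 8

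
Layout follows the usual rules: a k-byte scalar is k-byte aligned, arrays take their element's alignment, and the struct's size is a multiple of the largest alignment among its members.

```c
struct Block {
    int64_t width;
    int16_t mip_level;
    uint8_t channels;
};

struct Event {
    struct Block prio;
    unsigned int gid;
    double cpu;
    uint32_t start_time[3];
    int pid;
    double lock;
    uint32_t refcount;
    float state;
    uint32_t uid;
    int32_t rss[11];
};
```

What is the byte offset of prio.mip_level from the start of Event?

8

Block: width at 0 (size 8, align 8) → ends 8; mip_level at 8 (size 2, align 2) → ends 10; channels at 10 (size 1, align 1) → ends 11; tail pad 5 to reach multiple of 8; total 16 bytes, alignment 8
prio at 0 (size 16, align 8) → ends 16
within Block: mip_level at 8
0 + 8 = 8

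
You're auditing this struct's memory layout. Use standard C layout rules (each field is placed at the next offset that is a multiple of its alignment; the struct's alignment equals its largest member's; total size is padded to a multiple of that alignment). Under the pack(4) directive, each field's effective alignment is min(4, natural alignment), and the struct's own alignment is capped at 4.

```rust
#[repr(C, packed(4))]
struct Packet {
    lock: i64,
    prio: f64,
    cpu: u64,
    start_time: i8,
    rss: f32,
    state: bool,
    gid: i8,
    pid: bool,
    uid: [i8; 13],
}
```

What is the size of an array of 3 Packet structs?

144

0..8  lock  (8B, 4-aligned)
8..16  prio  (8B, 4-aligned)
16..24  cpu  (8B, 4-aligned)
24..25  start_time  (1B, 1-aligned)
25..28  -- padding (3B)
28..32  rss  (4B, 4-aligned)
32..33  state  (1B, 1-aligned)
33..34  gid  (1B, 1-aligned)
34..35  pid  (1B, 1-aligned)
35..48  uid  (13B, 1-aligned)
sizeof = 48, alignof = 4
array of 3: 3 × 48 = 144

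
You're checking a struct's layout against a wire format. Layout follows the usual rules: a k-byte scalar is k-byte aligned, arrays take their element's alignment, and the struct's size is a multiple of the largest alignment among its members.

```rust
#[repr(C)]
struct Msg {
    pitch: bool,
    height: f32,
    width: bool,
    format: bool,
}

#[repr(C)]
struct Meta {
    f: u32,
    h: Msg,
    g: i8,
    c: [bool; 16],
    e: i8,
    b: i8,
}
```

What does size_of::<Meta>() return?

36

Msg: 0..1  pitch  (1B, 1-aligned); 1..4  -- padding (3B); 4..8  height  (4B, 4-aligned); 8..9  width  (1B, 1-aligned); 9..10  format  (1B, 1-aligned); 10..12  -- tail padding (2B); sizeof = 12, alignof = 4
0..4  f  (4B, 4-aligned)
4..16  h  (12B, 4-aligned)
16..17  g  (1B, 1-aligned)
17..33  c  (16B, 1-aligned)
33..34  e  (1B, 1-aligned)
34..35  b  (1B, 1-aligned)
35..36  -- tail padding (1B)
sizeof = 36, alignof = 4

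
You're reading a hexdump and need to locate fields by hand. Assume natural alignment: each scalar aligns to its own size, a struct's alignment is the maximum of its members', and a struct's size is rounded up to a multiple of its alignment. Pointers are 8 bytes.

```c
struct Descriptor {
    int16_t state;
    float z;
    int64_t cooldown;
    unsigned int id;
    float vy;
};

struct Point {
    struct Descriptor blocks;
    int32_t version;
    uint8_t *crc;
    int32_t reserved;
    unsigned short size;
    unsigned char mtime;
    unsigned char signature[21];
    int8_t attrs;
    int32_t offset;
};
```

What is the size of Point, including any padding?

80 bytes

Descriptor: @0: state [2B, align 2] → 2; +2 pad (align 4); @4: z [4B, align 4] → 8; @8: cooldown [8B, align 8] → 16; @16: id [4B, align 4] → 20; @20: vy [4B, align 4] → 24; size 24, align 8
@0: blocks [24B, align 8] → 24
@24: version [4B, align 4] → 28
+4 pad (align 8)
@32: crc [8B, align 8] → 40
@40: reserved [4B, align 4] → 44
@44: size [2B, align 2] → 46
@46: mtime [1B, align 1] → 47
@47: signature [21B, align 1] → 68
@68: attrs [1B, align 1] → 69
+3 pad (align 4)
@72: offset [4B, align 4] → 76
+4 tail pad (align 8)
size 80, align 8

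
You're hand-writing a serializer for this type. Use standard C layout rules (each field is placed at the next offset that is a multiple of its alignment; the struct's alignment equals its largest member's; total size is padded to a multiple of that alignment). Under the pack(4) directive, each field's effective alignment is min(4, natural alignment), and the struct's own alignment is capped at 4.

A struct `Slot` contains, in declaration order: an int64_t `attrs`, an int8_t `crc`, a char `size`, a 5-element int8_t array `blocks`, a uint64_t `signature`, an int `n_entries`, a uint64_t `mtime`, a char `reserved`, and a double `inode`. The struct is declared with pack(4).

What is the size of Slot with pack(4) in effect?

48

0..8  attrs  (8B, 4-aligned)
8..9  crc  (1B, 1-aligned)
9..10  size  (1B, 1-aligned)
10..15  blocks  (5B, 1-aligned)
15..16  -- padding (1B)
16..24  signature  (8B, 4-aligned)
24..28  n_entries  (4B, 4-aligned)
28..36  mtime  (8B, 4-aligned)
36..37  reserved  (1B, 1-aligned)
37..40  -- padding (3B)
40..48  inode  (8B, 4-aligned)
sizeof = 48, alignof = 4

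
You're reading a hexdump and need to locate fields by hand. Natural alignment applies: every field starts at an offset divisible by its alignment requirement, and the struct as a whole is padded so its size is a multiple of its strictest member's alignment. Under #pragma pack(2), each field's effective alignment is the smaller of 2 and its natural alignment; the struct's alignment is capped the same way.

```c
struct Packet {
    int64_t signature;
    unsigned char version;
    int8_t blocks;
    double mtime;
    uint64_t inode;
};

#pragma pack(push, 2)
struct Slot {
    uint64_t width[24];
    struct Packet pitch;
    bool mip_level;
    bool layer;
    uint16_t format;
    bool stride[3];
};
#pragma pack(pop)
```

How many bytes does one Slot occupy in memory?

Packet: @0: signature [8B, align 8] → 8; @8: version [1B, align 1] → 9; @9: blocks [1B, align 1] → 10; +6 pad (align 8); @16: mtime [8B, align 8] → 24; @24: inode [8B, align 8] → 32; size 32, align 8
@0: width [192B, align 2] → 192
@192: pitch [32B, align 2] → 224
@224: mip_level [1B, align 1] → 225
@225: layer [1B, align 1] → 226
@226: format [2B, align 2] → 228
@228: stride [3B, align 1] → 231
+1 tail pad (align 2)
size 232, align 2

232 bytes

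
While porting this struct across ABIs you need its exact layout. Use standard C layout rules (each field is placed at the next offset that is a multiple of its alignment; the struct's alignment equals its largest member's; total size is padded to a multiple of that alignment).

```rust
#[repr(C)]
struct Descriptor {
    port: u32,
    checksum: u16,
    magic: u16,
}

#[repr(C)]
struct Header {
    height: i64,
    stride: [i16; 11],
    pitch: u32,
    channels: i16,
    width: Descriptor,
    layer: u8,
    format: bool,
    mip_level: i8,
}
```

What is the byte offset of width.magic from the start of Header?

46

Descriptor: 0..4  port  (4B, 4-aligned); 4..6  checksum  (2B, 2-aligned); 6..8  magic  (2B, 2-aligned); sizeof = 8, alignof = 4
0..8  height  (8B, 8-aligned)
8..30  stride  (22B, 2-aligned)
30..32  -- padding (2B)
32..36  pitch  (4B, 4-aligned)
36..38  channels  (2B, 2-aligned)
38..40  -- padding (2B)
40..48  width  (8B, 4-aligned)
within Descriptor: magic at 6
40 + 6 = 46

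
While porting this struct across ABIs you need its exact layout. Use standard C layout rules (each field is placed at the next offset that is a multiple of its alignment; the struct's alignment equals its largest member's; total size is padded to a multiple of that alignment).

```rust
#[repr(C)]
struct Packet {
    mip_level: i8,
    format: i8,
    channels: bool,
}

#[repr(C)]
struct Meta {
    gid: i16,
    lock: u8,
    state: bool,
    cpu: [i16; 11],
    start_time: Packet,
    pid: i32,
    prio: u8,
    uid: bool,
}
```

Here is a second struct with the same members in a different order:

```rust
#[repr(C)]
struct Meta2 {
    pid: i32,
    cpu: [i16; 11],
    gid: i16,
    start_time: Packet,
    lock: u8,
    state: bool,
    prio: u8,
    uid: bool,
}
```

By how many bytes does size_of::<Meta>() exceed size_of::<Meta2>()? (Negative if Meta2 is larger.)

Packet: @0: mip_level [1B, align 1] → 1; @1: format [1B, align 1] → 2; @2: channels [1B, align 1] → 3; size 3, align 1
@0: gid [2B, align 2] → 2
@2: lock [1B, align 1] → 3
@3: state [1B, align 1] → 4
@4: cpu [22B, align 2] → 26
@26: start_time [3B, align 1] → 29
+3 pad (align 4)
@32: pid [4B, align 4] → 36
@36: prio [1B, align 1] → 37
@37: uid [1B, align 1] → 38
+2 tail pad (align 4)
size 40, align 4
— Meta2 —
@0: pid [4B, align 4] → 4
@4: cpu [22B, align 2] → 26
@26: gid [2B, align 2] → 28
@28: start_time [3B, align 1] → 31
@31: lock [1B, align 1] → 32
@32: state [1B, align 1] → 33
@33: prio [1B, align 1] → 34
@34: uid [1B, align 1] → 35
+1 tail pad (align 4)
size 36, align 4
40 − 36 = 4

4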